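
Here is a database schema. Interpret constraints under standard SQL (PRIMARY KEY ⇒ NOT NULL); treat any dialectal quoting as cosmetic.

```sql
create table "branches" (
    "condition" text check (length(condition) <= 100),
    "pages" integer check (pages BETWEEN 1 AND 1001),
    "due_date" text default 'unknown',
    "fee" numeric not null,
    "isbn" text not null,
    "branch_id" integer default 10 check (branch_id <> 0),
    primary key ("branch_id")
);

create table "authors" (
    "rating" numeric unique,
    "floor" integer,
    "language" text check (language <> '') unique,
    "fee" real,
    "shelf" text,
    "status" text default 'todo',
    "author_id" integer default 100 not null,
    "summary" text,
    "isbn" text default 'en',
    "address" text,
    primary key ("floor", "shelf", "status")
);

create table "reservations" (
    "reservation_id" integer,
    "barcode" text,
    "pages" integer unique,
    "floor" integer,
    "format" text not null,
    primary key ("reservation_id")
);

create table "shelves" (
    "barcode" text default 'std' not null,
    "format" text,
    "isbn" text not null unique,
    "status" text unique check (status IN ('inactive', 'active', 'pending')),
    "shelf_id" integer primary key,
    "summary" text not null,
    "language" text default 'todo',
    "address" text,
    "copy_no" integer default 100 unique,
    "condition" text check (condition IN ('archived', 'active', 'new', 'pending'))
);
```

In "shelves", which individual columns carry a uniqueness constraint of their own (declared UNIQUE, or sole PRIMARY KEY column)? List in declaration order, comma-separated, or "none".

isbn, status, shelf_id, copy_no

- barcode: no UNIQUE or single-column PK constraint.
- format: no UNIQUE or single-column PK constraint.
- isbn: declared UNIQUE → unique.
- status: declared UNIQUE → unique.
- shelf_id: single-column PRIMARY KEY → unique.
- summary: no UNIQUE or single-column PK constraint.
- language: no UNIQUE or single-column PK constraint.
- address: no UNIQUE or single-column PK constraint.
- copy_no: declared UNIQUE → unique.
- condition: no UNIQUE or single-column PK constraint.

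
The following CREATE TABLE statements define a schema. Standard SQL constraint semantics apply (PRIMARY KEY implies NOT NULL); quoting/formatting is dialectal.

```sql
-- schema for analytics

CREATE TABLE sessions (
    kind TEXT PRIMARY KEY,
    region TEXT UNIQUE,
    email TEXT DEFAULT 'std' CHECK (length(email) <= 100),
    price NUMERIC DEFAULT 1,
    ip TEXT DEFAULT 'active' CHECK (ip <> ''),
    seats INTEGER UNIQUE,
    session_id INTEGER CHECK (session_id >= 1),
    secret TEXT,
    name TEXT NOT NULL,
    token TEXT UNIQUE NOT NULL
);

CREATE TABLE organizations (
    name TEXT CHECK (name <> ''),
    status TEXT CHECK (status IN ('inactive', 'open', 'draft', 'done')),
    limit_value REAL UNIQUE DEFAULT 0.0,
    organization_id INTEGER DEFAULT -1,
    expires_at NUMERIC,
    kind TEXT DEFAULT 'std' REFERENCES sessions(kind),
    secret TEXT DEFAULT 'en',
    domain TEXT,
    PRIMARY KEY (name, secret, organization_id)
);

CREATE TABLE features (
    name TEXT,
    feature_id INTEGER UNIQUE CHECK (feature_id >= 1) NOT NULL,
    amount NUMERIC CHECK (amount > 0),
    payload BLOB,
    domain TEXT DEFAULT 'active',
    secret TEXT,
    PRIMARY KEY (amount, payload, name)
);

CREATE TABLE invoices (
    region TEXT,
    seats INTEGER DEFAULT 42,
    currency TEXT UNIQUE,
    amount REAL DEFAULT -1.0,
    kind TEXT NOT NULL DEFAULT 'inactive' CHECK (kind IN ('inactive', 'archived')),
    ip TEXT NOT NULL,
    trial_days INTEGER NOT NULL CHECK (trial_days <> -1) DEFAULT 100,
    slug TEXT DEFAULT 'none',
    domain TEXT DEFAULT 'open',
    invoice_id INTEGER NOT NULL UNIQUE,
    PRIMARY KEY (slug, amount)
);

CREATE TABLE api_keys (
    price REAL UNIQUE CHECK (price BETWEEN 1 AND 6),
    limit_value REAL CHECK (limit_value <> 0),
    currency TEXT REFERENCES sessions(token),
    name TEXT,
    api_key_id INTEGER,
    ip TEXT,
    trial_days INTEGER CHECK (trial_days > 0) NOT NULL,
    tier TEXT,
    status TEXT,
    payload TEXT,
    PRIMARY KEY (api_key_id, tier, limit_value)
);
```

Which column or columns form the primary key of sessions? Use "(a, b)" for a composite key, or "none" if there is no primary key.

kind is declared PRIMARY KEY inline on the column.

kind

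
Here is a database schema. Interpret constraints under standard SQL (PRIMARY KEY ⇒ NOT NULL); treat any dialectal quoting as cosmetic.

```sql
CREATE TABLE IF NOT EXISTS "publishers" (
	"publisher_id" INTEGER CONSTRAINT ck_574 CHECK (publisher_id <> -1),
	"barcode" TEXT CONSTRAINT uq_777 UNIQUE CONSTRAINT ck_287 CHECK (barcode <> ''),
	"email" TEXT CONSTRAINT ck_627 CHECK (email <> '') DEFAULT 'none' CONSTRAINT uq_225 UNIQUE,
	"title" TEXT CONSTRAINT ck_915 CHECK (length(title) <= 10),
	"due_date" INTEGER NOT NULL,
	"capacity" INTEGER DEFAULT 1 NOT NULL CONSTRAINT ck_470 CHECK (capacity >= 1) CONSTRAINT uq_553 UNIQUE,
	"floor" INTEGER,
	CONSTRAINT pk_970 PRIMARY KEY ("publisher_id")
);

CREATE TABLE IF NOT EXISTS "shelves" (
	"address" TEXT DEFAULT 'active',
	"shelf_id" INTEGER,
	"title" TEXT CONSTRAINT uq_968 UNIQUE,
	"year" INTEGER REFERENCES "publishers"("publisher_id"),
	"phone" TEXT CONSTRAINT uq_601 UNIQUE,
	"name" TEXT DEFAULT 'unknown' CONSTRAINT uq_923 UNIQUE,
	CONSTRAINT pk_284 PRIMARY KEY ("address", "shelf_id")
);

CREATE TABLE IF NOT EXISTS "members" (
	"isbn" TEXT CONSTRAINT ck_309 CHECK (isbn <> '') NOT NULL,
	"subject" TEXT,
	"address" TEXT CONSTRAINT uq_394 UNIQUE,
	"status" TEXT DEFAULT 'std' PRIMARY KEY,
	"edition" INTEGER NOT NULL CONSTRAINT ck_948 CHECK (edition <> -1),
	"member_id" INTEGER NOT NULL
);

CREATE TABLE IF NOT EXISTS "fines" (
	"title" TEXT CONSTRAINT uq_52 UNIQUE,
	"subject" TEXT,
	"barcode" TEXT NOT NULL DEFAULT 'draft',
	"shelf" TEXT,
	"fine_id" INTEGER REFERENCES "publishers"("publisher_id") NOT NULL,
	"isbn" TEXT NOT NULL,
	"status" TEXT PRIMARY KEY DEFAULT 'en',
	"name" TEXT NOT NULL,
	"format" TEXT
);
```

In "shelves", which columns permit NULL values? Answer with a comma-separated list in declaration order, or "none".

title, year, phone, name

- address: part of the PRIMARY KEY, which implies NOT NULL → not nullable.
- shelf_id: part of the PRIMARY KEY, which implies NOT NULL → not nullable.
- title: UNIQUE does not imply NOT NULL → nullable.
- year: a foreign key column may be NULL unless separately constrained → nullable.
- phone: UNIQUE does not imply NOT NULL → nullable.
- name: UNIQUE does not imply NOT NULL → nullable.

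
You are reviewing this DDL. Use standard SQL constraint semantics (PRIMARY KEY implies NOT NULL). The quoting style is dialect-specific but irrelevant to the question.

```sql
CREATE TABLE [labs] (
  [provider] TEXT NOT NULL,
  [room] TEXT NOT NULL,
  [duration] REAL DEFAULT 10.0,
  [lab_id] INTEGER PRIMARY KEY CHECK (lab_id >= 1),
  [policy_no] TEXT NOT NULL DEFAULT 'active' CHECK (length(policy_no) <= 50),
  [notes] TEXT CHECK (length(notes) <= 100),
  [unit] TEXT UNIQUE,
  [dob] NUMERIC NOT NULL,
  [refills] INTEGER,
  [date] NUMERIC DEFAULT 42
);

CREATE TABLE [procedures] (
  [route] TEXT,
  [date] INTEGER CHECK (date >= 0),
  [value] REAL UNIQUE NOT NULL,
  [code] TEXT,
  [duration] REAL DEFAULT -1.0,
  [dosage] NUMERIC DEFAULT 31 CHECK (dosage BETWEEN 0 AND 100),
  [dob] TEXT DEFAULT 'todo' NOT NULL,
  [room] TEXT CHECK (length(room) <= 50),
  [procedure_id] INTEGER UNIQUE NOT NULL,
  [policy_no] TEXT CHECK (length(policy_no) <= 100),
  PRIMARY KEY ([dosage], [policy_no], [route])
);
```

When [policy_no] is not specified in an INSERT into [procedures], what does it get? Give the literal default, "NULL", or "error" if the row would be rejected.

policy_no has no DEFAULT clause.
Omitting it would insert NULL, but it is part of the PRIMARY KEY, so the INSERT fails.

error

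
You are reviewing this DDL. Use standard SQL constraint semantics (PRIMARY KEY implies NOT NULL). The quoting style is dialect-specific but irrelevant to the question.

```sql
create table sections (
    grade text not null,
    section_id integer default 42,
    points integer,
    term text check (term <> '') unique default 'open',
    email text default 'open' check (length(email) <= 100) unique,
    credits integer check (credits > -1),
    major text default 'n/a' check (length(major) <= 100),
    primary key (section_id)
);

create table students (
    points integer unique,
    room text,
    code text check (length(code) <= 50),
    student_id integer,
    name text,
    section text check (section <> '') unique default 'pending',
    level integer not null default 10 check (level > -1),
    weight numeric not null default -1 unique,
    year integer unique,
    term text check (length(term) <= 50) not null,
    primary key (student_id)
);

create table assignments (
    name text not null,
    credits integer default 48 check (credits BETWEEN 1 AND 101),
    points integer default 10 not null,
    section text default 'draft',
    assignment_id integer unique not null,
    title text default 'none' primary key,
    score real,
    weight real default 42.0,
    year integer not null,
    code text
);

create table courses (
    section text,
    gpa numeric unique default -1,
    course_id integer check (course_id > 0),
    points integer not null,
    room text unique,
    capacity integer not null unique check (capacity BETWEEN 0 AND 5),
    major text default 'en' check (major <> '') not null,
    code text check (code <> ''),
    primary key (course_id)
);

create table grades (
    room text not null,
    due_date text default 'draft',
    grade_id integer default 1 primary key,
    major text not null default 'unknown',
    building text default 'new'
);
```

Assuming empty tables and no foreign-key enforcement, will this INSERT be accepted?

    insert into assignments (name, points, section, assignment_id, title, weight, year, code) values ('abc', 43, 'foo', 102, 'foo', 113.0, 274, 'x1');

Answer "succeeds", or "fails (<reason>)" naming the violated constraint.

NOT NULL columns: assignment_id is supplied; name is supplied; points is supplied; title is supplied; year is supplied.
No constraint is violated.

succeeds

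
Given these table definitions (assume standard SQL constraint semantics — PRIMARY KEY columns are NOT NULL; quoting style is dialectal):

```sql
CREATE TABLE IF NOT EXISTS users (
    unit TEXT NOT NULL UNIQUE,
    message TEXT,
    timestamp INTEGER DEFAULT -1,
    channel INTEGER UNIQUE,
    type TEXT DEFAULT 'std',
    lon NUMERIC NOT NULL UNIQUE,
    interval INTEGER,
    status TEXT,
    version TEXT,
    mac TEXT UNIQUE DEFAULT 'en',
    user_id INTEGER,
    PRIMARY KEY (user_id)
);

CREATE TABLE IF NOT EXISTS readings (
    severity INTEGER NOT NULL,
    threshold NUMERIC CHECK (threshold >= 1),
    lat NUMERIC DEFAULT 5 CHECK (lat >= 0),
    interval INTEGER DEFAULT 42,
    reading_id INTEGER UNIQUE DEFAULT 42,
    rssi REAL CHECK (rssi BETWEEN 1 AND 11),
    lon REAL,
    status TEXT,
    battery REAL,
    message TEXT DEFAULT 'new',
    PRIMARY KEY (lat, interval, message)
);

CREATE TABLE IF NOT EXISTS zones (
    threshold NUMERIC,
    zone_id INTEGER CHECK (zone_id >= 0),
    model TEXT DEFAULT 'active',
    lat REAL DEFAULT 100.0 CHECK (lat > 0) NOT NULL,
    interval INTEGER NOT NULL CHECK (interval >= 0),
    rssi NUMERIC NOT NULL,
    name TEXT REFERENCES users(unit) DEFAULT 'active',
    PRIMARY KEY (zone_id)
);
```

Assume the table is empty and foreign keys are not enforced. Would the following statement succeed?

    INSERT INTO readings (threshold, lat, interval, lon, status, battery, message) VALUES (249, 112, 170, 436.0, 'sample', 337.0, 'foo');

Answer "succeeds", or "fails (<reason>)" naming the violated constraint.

fails (NOT NULL on severity)

severity is omitted from the column list and has no DEFAULT, so it would receive NULL.
But severity is declared NOT NULL.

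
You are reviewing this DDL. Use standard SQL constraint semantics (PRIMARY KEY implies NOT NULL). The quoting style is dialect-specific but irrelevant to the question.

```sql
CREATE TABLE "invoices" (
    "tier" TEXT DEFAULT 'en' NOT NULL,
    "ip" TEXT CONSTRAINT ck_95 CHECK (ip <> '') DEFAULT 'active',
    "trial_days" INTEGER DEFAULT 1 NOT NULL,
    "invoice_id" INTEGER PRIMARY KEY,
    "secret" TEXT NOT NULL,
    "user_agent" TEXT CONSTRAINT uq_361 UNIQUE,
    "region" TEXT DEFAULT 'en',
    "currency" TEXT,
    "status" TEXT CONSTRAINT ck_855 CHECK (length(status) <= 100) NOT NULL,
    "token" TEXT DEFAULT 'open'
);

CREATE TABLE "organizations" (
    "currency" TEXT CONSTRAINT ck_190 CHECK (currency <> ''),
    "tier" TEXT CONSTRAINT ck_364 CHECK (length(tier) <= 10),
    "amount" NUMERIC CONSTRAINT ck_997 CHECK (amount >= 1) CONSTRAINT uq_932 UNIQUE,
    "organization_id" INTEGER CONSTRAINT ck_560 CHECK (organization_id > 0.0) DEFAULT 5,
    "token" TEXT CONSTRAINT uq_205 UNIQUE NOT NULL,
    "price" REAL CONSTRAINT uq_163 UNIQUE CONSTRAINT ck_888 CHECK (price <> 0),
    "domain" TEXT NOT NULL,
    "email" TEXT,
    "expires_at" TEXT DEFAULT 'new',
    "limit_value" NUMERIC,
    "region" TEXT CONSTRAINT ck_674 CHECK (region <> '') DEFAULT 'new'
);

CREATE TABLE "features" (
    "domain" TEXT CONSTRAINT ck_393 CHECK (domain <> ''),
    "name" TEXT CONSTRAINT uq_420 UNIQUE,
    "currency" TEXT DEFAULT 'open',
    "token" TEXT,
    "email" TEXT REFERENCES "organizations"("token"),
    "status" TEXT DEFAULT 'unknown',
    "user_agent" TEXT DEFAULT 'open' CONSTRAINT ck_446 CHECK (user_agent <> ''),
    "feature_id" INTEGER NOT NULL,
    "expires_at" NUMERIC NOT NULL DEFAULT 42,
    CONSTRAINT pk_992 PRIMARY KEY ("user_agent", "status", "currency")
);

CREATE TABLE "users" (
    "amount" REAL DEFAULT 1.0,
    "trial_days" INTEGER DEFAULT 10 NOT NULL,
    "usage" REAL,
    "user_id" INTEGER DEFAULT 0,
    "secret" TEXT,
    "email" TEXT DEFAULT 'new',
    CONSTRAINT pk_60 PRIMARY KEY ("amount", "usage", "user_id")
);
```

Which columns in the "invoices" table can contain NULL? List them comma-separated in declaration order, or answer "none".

- tier: declared NOT NULL → not nullable.
- ip: CHECK does not forbid NULL (a CHECK constraint passes when its expression is NULL) → nullable.
- trial_days: declared NOT NULL → not nullable.
- invoice_id: part of the PRIMARY KEY, which implies NOT NULL → not nullable.
- secret: declared NOT NULL → not nullable.
- user_agent: UNIQUE does not imply NOT NULL → nullable.
- region: DEFAULT only fills an omitted column; an explicit NULL is still allowed → nullable.
- currency: no NOT NULL constraint applies → nullable.
- status: declared NOT NULL → not nullable.
- token: DEFAULT only fills an omitted column; an explicit NULL is still allowed → nullable.

ip, user_agent, region, currency, token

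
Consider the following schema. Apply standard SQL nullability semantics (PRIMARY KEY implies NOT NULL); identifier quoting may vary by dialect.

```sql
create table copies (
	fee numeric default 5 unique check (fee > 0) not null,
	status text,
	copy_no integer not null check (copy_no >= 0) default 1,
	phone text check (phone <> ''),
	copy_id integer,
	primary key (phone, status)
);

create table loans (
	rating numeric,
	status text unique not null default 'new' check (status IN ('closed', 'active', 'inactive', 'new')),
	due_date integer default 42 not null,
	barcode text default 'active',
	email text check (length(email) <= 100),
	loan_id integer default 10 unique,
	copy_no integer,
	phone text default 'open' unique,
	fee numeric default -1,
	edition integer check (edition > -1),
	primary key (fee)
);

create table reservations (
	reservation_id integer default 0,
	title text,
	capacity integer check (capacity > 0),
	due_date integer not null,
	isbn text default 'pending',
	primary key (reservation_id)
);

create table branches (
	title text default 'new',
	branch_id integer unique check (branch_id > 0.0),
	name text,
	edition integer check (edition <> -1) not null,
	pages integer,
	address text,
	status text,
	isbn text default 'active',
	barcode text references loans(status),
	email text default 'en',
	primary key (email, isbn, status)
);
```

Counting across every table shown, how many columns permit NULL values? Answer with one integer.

17

copies: 1 nullable (copy_id — PK (phone, status) and explicit NOT NULL columns excluded).
loans: 7 nullable (rating, barcode, email, loan_id, copy_no, phone, edition — PK (fee) and explicit NOT NULL columns excluded).
reservations: 3 nullable (title, capacity, isbn — PK (reservation_id) and explicit NOT NULL columns excluded).
branches: 6 nullable (title, branch_id, name, pages, address, barcode — PK (email, isbn, status) and explicit NOT NULL columns excluded).
Total: 1 + 7 + 3 + 6 = 17.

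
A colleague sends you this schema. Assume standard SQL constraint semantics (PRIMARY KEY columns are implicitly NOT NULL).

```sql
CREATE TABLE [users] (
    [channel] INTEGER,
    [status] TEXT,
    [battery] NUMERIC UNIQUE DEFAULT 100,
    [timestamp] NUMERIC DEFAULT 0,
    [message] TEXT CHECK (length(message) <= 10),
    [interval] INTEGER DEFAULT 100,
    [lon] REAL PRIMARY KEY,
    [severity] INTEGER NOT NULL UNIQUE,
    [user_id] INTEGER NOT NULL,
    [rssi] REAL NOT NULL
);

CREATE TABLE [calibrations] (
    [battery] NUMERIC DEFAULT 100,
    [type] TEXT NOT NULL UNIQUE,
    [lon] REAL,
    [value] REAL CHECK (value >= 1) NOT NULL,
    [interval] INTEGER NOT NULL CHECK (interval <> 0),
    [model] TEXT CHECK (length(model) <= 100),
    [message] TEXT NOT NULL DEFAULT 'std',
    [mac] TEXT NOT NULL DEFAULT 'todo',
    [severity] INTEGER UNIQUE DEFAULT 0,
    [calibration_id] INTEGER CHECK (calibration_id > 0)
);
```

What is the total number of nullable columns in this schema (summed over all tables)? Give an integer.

users: 6 nullable (channel, status, battery, timestamp, message, interval — PK (lon) and explicit NOT NULL columns excluded).
calibrations: 5 nullable (battery, lon, model, severity, calibration_id — PK none and explicit NOT NULL columns excluded).
Total: 6 + 5 = 11.

11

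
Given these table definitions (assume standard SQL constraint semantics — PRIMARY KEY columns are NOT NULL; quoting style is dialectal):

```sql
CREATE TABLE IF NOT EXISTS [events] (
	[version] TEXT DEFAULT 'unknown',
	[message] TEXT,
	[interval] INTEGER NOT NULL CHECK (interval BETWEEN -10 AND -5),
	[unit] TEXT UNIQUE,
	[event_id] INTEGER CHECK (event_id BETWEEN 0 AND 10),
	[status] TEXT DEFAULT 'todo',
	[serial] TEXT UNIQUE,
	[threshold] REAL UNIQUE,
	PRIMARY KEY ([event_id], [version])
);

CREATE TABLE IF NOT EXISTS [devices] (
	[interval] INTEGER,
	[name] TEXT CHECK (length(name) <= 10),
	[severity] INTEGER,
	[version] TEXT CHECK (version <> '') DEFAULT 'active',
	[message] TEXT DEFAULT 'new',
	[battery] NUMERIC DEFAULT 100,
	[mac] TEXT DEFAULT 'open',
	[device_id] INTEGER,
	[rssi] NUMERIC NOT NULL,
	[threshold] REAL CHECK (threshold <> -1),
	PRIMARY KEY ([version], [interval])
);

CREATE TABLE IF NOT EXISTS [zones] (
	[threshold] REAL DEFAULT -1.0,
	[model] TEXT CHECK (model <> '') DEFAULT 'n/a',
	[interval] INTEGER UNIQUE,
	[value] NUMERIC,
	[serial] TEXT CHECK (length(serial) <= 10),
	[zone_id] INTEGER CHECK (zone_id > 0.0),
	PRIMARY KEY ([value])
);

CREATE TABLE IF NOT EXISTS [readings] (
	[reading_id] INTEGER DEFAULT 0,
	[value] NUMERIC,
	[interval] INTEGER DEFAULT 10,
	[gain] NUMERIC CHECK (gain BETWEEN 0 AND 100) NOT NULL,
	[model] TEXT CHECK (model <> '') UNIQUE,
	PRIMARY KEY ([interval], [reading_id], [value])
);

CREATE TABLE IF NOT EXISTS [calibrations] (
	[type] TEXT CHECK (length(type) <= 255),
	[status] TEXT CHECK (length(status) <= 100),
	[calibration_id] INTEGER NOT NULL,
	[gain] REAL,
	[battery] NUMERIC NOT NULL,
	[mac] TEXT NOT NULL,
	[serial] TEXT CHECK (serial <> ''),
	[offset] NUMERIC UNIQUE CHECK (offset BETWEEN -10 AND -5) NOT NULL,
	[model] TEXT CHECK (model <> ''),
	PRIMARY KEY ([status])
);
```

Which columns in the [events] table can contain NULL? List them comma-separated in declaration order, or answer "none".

message, unit, status, serial, threshold

- version: part of the PRIMARY KEY, which implies NOT NULL → not nullable.
- message: no NOT NULL constraint applies → nullable.
- interval: declared NOT NULL → not nullable.
- unit: UNIQUE does not imply NOT NULL → nullable.
- event_id: part of the PRIMARY KEY, which implies NOT NULL → not nullable.
- status: DEFAULT only fills an omitted column; an explicit NULL is still allowed → nullable.
- serial: UNIQUE does not imply NOT NULL → nullable.
- threshold: UNIQUE does not imply NOT NULL → nullable.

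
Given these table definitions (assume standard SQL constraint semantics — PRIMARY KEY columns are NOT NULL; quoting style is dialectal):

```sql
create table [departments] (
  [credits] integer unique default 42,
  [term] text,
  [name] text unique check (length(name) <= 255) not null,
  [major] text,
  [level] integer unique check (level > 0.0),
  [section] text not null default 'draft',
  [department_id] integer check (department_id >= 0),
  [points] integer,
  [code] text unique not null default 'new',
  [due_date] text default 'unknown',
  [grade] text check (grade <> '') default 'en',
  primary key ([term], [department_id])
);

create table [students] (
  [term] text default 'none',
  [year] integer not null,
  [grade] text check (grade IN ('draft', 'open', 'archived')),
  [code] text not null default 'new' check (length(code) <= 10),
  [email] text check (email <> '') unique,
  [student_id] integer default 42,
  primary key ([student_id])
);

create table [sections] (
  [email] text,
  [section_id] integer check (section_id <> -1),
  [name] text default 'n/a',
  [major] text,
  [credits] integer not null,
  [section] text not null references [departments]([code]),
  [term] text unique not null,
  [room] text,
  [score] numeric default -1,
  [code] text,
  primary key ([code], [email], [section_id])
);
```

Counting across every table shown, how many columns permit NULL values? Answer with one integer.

13

departments: 6 nullable (credits, major, level, points, due_date, grade — PK (term, department_id) and explicit NOT NULL columns excluded).
students: 3 nullable (term, grade, email — PK (student_id) and explicit NOT NULL columns excluded).
sections: 4 nullable (name, major, room, score — PK (code, email, section_id) and explicit NOT NULL columns excluded).
Total: 6 + 3 + 4 = 13.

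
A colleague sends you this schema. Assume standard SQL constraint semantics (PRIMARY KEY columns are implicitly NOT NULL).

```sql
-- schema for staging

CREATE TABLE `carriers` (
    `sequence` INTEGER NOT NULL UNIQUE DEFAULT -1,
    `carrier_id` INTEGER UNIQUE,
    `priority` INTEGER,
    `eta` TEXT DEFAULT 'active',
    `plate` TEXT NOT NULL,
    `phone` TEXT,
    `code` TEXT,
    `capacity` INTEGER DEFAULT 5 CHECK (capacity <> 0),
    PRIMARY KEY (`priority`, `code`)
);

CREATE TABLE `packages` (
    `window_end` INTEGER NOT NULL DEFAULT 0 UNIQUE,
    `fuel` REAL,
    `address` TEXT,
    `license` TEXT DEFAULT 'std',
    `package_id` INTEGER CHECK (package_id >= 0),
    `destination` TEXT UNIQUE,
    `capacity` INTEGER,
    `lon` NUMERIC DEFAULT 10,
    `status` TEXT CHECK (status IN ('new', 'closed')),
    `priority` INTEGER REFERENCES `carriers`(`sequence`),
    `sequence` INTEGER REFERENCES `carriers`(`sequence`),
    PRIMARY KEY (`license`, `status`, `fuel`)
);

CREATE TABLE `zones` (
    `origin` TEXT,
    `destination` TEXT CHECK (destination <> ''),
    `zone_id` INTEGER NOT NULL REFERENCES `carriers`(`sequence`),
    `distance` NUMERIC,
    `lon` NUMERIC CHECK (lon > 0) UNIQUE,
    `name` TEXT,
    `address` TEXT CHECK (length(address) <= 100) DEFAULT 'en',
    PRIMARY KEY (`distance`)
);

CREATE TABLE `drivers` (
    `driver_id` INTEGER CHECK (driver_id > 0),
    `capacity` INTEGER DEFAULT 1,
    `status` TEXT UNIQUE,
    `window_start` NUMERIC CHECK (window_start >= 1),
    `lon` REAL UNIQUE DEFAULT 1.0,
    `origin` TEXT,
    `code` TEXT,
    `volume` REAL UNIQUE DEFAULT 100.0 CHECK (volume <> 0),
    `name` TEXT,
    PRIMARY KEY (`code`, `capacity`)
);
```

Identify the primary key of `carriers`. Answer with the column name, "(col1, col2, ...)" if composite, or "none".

(priority, code)

A table-level PRIMARY KEY clause names 2 columns: priority, code.
This is a composite key — the combination is unique, not each column individually.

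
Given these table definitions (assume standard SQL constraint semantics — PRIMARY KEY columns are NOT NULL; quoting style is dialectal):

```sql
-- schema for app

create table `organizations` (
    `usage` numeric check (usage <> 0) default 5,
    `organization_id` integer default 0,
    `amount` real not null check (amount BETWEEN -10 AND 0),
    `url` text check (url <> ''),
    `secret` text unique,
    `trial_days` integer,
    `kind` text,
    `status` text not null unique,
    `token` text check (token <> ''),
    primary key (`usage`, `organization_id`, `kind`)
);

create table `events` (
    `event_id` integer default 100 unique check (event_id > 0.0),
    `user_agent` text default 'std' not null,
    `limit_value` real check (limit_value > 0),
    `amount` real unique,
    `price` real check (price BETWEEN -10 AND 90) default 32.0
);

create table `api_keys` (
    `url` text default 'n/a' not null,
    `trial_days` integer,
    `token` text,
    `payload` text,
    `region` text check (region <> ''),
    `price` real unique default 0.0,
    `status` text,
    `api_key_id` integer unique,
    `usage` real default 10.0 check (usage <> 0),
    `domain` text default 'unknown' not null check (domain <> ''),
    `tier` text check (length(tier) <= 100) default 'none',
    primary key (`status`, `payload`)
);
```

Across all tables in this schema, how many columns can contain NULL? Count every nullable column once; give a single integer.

15

organizations: 4 nullable (url, secret, trial_days, token — PK (usage, organization_id, kind) and explicit NOT NULL columns excluded).
events: 4 nullable (event_id, limit_value, amount, price — PK none and explicit NOT NULL columns excluded).
api_keys: 7 nullable (trial_days, token, region, price, api_key_id, usage, tier — PK (status, payload) and explicit NOT NULL columns excluded).
Total: 4 + 4 + 7 = 15.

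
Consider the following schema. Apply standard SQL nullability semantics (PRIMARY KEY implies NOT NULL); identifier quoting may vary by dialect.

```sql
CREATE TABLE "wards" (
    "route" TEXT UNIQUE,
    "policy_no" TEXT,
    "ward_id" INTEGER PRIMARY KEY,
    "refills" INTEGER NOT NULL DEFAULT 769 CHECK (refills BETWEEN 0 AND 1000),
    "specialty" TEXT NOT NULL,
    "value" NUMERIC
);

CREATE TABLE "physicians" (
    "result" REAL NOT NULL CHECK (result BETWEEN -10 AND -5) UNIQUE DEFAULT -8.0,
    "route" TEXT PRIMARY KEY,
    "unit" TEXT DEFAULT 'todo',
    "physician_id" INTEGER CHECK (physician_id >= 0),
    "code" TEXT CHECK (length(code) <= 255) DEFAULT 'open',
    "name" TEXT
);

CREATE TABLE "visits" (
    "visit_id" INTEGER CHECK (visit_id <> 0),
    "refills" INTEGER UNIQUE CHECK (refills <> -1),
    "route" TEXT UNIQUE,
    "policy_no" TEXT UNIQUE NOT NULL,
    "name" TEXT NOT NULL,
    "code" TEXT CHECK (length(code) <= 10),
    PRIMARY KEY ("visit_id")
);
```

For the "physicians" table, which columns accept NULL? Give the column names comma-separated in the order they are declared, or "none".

unit, physician_id, code, name

- result: declared NOT NULL → not nullable.
- route: part of the PRIMARY KEY, which implies NOT NULL → not nullable.
- unit: DEFAULT only fills an omitted column; an explicit NULL is still allowed → nullable.
- physician_id: CHECK does not forbid NULL (a CHECK constraint passes when its expression is NULL) → nullable.
- code: CHECK does not forbid NULL (a CHECK constraint passes when its expression is NULL) → nullable.
- name: no NOT NULL constraint applies → nullable.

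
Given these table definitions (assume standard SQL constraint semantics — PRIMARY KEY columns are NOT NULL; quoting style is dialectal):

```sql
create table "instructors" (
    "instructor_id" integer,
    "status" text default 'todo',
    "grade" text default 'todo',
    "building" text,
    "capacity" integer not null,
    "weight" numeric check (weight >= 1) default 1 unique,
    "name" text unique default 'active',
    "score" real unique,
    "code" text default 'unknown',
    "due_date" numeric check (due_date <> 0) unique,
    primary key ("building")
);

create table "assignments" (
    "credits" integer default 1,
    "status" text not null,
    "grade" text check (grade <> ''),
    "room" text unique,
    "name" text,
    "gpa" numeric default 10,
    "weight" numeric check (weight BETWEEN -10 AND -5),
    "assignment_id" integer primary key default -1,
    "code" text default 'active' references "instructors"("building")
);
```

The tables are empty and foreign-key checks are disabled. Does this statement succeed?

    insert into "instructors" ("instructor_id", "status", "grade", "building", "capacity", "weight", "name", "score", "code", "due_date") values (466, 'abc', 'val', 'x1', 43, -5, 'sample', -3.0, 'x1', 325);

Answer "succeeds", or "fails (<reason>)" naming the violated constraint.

fails (CHECK on weight)

The value -5 for weight violates CHECK (weight >= 1).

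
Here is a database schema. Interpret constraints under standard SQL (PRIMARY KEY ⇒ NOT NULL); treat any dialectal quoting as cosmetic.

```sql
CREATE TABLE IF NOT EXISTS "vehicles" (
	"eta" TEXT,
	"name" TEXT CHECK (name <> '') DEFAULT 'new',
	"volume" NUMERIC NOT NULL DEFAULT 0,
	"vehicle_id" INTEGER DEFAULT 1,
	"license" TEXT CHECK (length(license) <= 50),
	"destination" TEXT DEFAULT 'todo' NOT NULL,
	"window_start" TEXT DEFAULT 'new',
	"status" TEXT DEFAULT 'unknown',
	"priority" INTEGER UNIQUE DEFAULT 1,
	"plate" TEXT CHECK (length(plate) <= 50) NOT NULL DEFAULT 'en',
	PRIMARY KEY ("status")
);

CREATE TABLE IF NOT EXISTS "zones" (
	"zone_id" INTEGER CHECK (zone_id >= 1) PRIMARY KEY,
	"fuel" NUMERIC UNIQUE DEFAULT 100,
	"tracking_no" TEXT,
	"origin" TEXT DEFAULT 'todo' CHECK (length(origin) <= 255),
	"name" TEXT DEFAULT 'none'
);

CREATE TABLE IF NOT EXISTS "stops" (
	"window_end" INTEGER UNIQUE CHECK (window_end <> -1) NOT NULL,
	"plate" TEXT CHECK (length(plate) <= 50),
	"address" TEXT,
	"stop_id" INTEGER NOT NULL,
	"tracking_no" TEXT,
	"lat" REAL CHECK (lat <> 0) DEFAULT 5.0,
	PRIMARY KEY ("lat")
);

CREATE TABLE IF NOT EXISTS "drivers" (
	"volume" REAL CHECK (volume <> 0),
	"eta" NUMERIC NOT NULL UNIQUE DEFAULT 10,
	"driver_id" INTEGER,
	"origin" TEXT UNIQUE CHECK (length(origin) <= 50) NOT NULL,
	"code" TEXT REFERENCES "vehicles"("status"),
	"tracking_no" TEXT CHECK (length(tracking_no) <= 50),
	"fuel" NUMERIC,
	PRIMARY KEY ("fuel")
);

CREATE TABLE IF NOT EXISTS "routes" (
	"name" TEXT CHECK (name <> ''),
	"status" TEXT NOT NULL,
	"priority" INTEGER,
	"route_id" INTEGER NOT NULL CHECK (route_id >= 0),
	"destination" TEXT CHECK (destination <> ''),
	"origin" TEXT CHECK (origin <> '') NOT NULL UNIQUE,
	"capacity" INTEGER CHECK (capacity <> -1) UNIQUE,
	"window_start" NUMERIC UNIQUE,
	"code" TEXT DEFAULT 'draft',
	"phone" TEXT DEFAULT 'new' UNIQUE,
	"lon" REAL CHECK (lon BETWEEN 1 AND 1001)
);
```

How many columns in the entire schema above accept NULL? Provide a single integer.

25

vehicles: 6 nullable (eta, name, vehicle_id, license, window_start, priority — PK (status) and explicit NOT NULL columns excluded).
zones: 4 nullable (fuel, tracking_no, origin, name — PK (zone_id) and explicit NOT NULL columns excluded).
stops: 3 nullable (plate, address, tracking_no — PK (lat) and explicit NOT NULL columns excluded).
drivers: 4 nullable (volume, driver_id, code, tracking_no — PK (fuel) and explicit NOT NULL columns excluded).
routes: 8 nullable (name, priority, destination, capacity, window_start, code, phone, lon — PK none and explicit NOT NULL columns excluded).
Total: 6 + 4 + 3 + 4 + 8 = 25.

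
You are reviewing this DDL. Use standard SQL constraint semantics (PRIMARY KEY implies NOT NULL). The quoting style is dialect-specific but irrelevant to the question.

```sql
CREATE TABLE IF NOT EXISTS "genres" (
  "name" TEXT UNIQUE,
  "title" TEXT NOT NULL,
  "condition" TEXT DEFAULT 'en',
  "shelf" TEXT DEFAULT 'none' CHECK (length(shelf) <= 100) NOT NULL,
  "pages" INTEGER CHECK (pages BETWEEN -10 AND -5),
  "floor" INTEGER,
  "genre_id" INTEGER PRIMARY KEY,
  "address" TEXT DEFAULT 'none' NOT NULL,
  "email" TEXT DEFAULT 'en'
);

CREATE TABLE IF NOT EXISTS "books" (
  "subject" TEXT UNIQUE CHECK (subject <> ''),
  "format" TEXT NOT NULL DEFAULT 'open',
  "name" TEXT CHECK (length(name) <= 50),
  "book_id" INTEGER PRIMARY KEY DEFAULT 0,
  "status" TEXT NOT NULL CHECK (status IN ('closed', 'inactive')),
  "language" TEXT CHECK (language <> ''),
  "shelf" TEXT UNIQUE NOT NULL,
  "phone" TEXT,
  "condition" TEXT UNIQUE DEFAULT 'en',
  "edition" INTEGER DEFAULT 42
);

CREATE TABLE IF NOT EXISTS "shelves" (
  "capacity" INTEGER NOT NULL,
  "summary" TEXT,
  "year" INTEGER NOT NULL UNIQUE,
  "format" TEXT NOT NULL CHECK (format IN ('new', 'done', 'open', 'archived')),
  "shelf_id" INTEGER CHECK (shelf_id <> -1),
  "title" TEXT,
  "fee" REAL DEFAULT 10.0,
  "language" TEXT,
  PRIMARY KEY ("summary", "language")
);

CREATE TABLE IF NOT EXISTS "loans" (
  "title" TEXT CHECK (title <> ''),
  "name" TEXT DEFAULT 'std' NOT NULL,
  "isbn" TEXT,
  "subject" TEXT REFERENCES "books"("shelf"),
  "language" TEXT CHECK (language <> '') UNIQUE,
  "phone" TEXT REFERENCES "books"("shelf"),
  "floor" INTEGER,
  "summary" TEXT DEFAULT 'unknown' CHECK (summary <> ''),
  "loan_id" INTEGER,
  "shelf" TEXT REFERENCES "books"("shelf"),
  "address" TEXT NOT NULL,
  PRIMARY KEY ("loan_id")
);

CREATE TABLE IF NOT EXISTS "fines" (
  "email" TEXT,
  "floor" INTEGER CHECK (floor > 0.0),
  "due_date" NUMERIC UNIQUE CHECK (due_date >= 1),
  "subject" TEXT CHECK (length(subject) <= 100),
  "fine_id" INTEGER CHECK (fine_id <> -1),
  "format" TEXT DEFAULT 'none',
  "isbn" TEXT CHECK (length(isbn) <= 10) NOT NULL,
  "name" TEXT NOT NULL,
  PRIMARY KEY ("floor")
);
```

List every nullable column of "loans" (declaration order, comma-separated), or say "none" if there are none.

- title: CHECK does not forbid NULL (a CHECK constraint passes when its expression is NULL) → nullable.
- name: declared NOT NULL → not nullable.
- isbn: no NOT NULL constraint applies → nullable.
- subject: a foreign key column may be NULL unless separately constrained → nullable.
- language: CHECK does not forbid NULL (a CHECK constraint passes when its expression is NULL) → nullable.
- phone: a foreign key column may be NULL unless separately constrained → nullable.
- floor: no NOT NULL constraint applies → nullable.
- summary: CHECK does not forbid NULL (a CHECK constraint passes when its expression is NULL) → nullable.
- loan_id: part of the PRIMARY KEY, which implies NOT NULL → not nullable.
- shelf: a foreign key column may be NULL unless separately constrained → nullable.
- address: declared NOT NULL → not nullable.

title, isbn, subject, language, phone, floor, summary, shelf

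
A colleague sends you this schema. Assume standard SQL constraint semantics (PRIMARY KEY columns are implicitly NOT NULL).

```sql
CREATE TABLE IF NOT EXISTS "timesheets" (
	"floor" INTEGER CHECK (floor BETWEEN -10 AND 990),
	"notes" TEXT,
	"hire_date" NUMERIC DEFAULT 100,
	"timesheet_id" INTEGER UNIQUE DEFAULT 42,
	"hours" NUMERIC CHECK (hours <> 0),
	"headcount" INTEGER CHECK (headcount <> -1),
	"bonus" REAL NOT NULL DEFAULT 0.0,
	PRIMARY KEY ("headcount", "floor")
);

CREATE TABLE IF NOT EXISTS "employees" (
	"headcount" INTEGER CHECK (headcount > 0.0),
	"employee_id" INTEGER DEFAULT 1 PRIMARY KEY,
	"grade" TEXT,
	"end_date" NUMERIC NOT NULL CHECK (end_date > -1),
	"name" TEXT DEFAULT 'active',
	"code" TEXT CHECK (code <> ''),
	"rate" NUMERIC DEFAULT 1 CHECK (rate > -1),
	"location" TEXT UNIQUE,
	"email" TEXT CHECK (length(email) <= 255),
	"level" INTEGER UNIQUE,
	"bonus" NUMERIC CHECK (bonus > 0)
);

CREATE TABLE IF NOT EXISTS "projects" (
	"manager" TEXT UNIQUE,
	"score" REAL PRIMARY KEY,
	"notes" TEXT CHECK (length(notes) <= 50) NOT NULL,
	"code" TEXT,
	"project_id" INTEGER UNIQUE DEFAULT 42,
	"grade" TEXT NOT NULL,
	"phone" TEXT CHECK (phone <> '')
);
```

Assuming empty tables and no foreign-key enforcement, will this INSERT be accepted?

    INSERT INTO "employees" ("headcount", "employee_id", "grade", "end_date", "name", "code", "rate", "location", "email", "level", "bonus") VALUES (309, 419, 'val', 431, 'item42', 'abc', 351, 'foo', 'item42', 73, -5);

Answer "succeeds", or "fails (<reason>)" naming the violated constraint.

The value -5 for bonus violates CHECK (bonus > 0).

fails (CHECK on bonus)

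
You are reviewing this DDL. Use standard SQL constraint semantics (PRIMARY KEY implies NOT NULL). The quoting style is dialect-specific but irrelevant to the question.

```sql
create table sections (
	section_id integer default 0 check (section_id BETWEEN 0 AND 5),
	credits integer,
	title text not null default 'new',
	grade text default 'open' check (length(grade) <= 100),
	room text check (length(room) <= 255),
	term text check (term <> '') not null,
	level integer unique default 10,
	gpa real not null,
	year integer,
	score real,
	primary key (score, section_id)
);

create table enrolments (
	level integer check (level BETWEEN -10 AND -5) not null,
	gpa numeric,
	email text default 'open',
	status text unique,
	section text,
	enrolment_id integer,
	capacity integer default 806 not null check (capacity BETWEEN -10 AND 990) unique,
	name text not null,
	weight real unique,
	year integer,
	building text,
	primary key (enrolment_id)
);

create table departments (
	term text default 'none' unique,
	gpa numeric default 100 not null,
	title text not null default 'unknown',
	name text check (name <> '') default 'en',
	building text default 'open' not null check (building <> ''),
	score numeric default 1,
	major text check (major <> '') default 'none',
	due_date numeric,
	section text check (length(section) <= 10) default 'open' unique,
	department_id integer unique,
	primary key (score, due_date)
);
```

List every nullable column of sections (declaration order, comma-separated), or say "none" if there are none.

- section_id: part of the PRIMARY KEY, which implies NOT NULL → not nullable.
- credits: no NOT NULL constraint applies → nullable.
- title: declared NOT NULL → not nullable.
- grade: CHECK does not forbid NULL (a CHECK constraint passes when its expression is NULL) → nullable.
- room: CHECK does not forbid NULL (a CHECK constraint passes when its expression is NULL) → nullable.
- term: declared NOT NULL → not nullable.
- level: UNIQUE does not imply NOT NULL → nullable.
- gpa: declared NOT NULL → not nullable.
- year: no NOT NULL constraint applies → nullable.
- score: part of the PRIMARY KEY, which implies NOT NULL → not nullable.

credits, grade, room, level, year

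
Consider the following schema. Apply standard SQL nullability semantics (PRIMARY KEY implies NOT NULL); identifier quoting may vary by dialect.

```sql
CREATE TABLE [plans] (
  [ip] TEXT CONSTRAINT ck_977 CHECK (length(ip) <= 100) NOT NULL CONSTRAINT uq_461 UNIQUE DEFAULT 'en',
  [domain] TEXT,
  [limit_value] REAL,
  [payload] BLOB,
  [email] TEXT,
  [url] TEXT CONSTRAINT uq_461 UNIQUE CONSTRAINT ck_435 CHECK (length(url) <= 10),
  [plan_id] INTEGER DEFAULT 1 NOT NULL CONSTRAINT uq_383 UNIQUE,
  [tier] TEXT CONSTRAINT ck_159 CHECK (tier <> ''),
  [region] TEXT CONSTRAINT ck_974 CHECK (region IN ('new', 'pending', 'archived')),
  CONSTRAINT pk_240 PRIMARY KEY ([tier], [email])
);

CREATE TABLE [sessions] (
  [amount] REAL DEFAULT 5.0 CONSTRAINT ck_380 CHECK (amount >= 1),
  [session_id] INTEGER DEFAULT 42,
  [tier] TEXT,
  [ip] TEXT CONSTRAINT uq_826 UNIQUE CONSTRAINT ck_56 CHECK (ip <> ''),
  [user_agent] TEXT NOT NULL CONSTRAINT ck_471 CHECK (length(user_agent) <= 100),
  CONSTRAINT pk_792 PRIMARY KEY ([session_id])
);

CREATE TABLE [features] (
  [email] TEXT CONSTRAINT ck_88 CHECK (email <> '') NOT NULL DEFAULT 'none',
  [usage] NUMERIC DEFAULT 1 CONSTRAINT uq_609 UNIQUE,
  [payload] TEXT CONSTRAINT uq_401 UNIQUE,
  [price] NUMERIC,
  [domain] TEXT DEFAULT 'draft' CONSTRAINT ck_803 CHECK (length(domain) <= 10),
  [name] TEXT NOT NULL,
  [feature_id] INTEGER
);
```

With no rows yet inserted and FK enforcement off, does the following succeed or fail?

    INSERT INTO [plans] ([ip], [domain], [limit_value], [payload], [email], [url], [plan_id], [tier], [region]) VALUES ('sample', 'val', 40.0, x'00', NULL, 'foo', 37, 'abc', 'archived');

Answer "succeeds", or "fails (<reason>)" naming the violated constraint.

email is explicitly set to NULL, but email is part of the PRIMARY KEY (implied NOT NULL).

fails (NOT NULL on email)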